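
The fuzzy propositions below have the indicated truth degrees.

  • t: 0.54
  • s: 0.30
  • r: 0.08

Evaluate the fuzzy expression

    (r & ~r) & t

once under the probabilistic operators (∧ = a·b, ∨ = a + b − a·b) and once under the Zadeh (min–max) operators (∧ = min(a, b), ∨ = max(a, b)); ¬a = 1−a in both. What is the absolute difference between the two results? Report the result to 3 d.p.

0.040

Under probabilistic:
  ~r = 1 − 0.0800 = 0.9200
  r & ~r = a·b on (0.0800, 0.9200) = 0.0736
  (r & ~r) & t = a·b on (0.0736, 0.5400) = 0.0397
  → value = 0.0397
Under Zadeh (min–max):
  ~r = 1 − 0.08 = 0.92
  r & ~r = min(a, b) on (0.08, 0.92) = 0.08
  (r & ~r) & t = min(a, b) on (0.08, 0.54) = 0.08
  → value = 0.0800
|0.0397 − 0.0800| = 0.040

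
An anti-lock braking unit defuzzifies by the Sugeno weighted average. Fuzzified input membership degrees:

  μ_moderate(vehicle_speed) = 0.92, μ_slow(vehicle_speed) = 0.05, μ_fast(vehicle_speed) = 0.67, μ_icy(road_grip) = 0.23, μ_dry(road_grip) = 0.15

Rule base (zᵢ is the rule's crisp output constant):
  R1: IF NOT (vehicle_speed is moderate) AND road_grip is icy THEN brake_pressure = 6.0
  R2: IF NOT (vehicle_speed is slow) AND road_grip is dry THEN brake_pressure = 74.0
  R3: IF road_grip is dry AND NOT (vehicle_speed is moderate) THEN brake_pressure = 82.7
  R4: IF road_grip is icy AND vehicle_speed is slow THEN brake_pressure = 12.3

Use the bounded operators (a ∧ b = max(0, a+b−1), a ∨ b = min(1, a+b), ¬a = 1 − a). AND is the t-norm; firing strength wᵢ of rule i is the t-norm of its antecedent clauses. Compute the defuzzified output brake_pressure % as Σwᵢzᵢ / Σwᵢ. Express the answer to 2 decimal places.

74.00

R1 (z=6.0): ¬moderate=1−0.92=0.08, icy=0.23; AND[max(0, a+b−1)] → w = 0.00
R2 (z=74.0): ¬slow=1−0.05=0.95, dry=0.15; AND[max(0, a+b−1)] → w = 0.10
R3 (z=82.7): dry=0.15, ¬moderate=1−0.92=0.08; AND[max(0, a+b−1)] → w = 0.00
R4 (z=12.3): icy=0.23, slow=0.05; AND[max(0, a+b−1)] → w = 0.00
Weighted average = (0.00·6.0 + 0.10·74.0 + 0.00·82.7 + 0.00·12.3) / (0.00 + 0.10 + 0.00 + 0.00)
  = 7.4000 / 0.1000 = 74.00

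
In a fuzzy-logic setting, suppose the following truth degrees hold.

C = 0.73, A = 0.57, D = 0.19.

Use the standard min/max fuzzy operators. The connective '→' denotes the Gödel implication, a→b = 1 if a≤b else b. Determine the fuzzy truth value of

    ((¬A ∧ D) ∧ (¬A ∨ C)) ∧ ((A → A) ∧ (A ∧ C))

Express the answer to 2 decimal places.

0.19

¬A = 1 − 0.57 = 0.43
¬A ∧ D = min(a, b) on (0.43, 0.19) = 0.19
¬A = 1 − 0.57 = 0.43
¬A ∨ C = max(a, b) on (0.43, 0.73) = 0.73
(¬A ∧ D) ∧ (¬A ∨ C) = min(a, b) on (0.19, 0.73) = 0.19
A → A  [Gödel: 1 if a≤b else b] with a=0.57, b=0.57 → 1.00
A ∧ C = min(a, b) on (0.57, 0.73) = 0.57
(A → A) ∧ (A ∧ C) = min(a, b) on (1.00, 0.57) = 0.57
((¬A ∧ D) ∧ (¬A ∨ C)) ∧ ((A → A) ∧ (A ∧ C)) = min(a, b) on (0.19, 0.57) = 0.19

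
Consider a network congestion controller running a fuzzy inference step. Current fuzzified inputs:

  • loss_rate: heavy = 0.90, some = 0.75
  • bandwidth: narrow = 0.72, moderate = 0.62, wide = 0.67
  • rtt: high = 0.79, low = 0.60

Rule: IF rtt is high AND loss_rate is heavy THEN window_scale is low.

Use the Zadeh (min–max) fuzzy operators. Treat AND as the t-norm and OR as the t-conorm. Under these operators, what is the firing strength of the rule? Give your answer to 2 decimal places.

0.79

firing strength: high=0.79, heavy=0.90; AND[min(a, b)] → w = 0.79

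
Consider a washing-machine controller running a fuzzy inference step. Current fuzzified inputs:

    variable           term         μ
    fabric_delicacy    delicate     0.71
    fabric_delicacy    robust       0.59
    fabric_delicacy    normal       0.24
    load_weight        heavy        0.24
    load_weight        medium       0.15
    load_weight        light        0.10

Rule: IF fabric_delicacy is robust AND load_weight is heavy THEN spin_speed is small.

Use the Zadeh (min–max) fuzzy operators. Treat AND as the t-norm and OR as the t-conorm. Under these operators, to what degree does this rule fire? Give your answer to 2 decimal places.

0.24

firing strength: robust=0.59, heavy=0.24; AND[min(a, b)] → w = 0.24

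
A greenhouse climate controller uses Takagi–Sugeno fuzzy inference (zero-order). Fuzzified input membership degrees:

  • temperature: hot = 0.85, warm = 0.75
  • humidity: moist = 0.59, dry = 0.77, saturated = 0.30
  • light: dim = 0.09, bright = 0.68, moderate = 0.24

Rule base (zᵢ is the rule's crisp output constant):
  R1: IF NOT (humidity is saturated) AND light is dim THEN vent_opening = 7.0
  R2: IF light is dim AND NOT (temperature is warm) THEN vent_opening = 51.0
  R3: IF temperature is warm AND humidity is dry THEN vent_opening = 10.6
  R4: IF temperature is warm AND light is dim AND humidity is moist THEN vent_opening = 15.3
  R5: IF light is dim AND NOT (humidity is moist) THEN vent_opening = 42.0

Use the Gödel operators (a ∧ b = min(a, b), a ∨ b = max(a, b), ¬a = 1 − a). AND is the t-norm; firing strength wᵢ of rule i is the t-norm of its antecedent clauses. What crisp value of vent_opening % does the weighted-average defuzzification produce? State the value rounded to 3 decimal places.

16.511

R1 (z=7.0): ¬saturated=1−0.30=0.70, dim=0.09; AND[min(a, b)] → w = 0.09
R2 (z=51.0): dim=0.09, ¬warm=1−0.75=0.25; AND[min(a, b)] → w = 0.09
R3 (z=10.6): warm=0.75, dry=0.77; AND[min(a, b)] → w = 0.75
R4 (z=15.3): warm=0.75, dim=0.09, moist=0.59; AND[min(a, b)] → w = 0.09
R5 (z=42.0): dim=0.09, ¬moist=1−0.59=0.41; AND[min(a, b)] → w = 0.09
Weighted average = (0.09·7.0 + 0.09·51.0 + 0.75·10.6 + 0.09·15.3 + 0.09·42.0) / (0.09 + 0.09 + 0.75 + 0.09 + 0.09)
  = 18.3270 / 1.1100 = 16.511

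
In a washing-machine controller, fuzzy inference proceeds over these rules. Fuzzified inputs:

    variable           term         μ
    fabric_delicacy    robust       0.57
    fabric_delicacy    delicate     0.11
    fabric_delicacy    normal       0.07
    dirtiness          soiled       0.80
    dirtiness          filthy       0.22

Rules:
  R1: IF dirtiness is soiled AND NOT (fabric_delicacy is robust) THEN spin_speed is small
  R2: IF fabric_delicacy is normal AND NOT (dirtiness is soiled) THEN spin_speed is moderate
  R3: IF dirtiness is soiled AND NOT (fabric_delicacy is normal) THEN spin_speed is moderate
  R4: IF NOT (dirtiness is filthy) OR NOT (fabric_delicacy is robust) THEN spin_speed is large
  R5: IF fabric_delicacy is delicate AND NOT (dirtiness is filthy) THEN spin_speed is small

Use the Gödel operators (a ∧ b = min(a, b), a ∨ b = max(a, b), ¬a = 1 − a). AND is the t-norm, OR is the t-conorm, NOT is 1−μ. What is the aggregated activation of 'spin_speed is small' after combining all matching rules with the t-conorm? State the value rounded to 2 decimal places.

0.43

R1: soiled=0.80, ¬robust=1−0.57=0.43; AND[min(a, b)] → w = 0.43
R2: normal=0.07, ¬soiled=1−0.80=0.20; AND[min(a, b)] → w = 0.07
R3: soiled=0.80, ¬normal=1−0.07=0.93; AND[min(a, b)] → w = 0.80
R4: ¬filthy=1−0.22=0.78, ¬robust=1−0.57=0.43; OR[max(a, b)] → w = 0.78
R5: delicate=0.11, ¬filthy=1−0.22=0.78; AND[min(a, b)] → w = 0.11
Rules with consequent 'small': {R1, R5} → strengths 0.43, 0.11
Aggregate via t-conorm [max(a, b)]: 0.43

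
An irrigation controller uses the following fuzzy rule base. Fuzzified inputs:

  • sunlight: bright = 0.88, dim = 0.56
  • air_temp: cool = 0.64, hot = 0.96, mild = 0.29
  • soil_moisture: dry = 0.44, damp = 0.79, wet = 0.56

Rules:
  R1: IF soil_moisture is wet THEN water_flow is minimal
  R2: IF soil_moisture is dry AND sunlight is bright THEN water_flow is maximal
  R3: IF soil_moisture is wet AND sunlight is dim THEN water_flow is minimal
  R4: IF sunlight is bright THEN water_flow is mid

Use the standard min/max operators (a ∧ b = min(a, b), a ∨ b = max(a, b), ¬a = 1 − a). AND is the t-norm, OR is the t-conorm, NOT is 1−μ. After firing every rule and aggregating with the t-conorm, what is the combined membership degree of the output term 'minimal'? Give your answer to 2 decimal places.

R1: wet=0.56 → w = 0.56
R2: dry=0.44, bright=0.88; AND[min(a, b)] → w = 0.44
R3: wet=0.56, dim=0.56; AND[min(a, b)] → w = 0.56
R4: bright=0.88 → w = 0.88
Rules with consequent 'minimal': {R1, R3} → strengths 0.56, 0.56
Aggregate via t-conorm [max(a, b)]: 0.56

0.56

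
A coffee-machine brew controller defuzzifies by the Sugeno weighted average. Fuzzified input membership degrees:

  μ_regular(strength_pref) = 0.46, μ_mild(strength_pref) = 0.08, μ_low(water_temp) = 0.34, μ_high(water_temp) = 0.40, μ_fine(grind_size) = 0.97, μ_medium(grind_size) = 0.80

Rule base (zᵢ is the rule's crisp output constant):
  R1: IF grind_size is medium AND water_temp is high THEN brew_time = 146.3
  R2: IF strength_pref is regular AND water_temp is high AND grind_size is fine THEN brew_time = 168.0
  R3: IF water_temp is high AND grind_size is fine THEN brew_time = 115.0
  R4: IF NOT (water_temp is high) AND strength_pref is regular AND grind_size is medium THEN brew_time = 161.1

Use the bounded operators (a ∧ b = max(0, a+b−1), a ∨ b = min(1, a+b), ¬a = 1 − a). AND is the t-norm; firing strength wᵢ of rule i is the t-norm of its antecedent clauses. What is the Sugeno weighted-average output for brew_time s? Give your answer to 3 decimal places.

125.982

R1 (z=146.3): medium=0.80, high=0.40; AND[max(0, a+b−1)] → w = 0.20
R2 (z=168.0): regular=0.46, high=0.40, fine=0.97; AND[max(0, a+b−1)] → w = 0.00
R3 (z=115.0): high=0.40, fine=0.97; AND[max(0, a+b−1)] → w = 0.37
R4 (z=161.1): ¬high=1−0.40=0.60, regular=0.46, medium=0.80; AND[max(0, a+b−1)] → w = 0.00
Weighted average = (0.20·146.3 + 0.00·168.0 + 0.37·115.0 + 0.00·161.1) / (0.20 + 0.00 + 0.37 + 0.00)
  = 71.8100 / 0.5700 = 125.982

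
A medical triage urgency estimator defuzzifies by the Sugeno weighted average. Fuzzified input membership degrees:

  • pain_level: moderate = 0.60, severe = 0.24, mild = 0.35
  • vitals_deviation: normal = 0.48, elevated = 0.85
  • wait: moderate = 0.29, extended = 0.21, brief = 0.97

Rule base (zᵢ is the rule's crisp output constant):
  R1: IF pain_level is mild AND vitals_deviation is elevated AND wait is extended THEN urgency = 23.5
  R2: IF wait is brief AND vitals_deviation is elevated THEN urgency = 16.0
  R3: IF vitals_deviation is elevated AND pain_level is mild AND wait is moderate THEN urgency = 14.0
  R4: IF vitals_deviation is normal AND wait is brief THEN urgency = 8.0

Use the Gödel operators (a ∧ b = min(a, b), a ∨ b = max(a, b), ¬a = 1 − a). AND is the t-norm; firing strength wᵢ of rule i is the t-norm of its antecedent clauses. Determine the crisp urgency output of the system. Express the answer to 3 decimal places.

R1 (z=23.5): mild=0.35, elevated=0.85, extended=0.21; AND[min(a, b)] → w = 0.21
R2 (z=16.0): brief=0.97, elevated=0.85; AND[min(a, b)] → w = 0.85
R3 (z=14.0): elevated=0.85, mild=0.35, moderate=0.29; AND[min(a, b)] → w = 0.29
R4 (z=8.0): normal=0.48, brief=0.97; AND[min(a, b)] → w = 0.48
Weighted average = (0.21·23.5 + 0.85·16.0 + 0.29·14.0 + 0.48·8.0) / (0.21 + 0.85 + 0.29 + 0.48)
  = 26.4350 / 1.8300 = 14.445

14.445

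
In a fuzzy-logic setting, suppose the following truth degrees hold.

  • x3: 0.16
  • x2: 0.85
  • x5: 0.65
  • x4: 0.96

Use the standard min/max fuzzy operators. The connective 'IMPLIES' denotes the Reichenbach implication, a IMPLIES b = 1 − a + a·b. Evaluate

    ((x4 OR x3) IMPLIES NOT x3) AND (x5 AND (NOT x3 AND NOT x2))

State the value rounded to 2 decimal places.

0.15

x4 OR x3 = max(a, b) on (0.96, 0.16) = 0.96
NOT x3 = 1 − 0.16 = 0.84
(x4 OR x3) IMPLIES NOT x3  [Reichenbach: 1 − a + a·b] with a=0.96, b=0.84 → 0.85
NOT x3 = 1 − 0.16 = 0.84
NOT x2 = 1 − 0.85 = 0.15
NOT x3 AND NOT x2 = min(a, b) on (0.84, 0.15) = 0.15
x5 AND (NOT x3 AND NOT x2) = min(a, b) on (0.65, 0.15) = 0.15
((x4 OR x3) IMPLIES NOT x3) AND (x5 AND (NOT x3 AND NOT x2)) = min(a, b) on (0.85, 0.15) = 0.15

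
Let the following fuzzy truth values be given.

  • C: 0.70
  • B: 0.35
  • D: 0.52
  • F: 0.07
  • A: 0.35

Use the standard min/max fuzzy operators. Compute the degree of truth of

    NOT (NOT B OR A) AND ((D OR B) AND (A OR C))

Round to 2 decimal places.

NOT B = 1 − 0.35 = 0.65
NOT B OR A = max(a, b) on (0.65, 0.35) = 0.65
NOT (NOT B OR A) = 1 − 0.65 = 0.35
D OR B = max(a, b) on (0.52, 0.35) = 0.52
A OR C = max(a, b) on (0.35, 0.70) = 0.70
(D OR B) AND (A OR C) = min(a, b) on (0.52, 0.70) = 0.52
NOT (NOT B OR A) AND ((D OR B) AND (A OR C)) = min(a, b) on (0.35, 0.52) = 0.35

0.35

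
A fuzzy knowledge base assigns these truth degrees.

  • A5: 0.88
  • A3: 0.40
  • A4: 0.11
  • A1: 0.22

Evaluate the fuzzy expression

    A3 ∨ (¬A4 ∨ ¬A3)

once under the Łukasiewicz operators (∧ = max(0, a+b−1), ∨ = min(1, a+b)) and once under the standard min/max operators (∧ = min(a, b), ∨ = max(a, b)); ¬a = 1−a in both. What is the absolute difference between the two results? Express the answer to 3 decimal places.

0.110

Under Łukasiewicz:
  ¬A4 = 1 − 0.11 = 0.89
  ¬A3 = 1 − 0.40 = 0.60
  ¬A4 ∨ ¬A3 = min(1, a+b) on (0.89, 0.60) = 1.00
  A3 ∨ (¬A4 ∨ ¬A3) = min(1, a+b) on (0.40, 1.00) = 1.00
  → value = 1.0000
Under standard min/max:
  ¬A4 = 1 − 0.11 = 0.89
  ¬A3 = 1 − 0.40 = 0.60
  ¬A4 ∨ ¬A3 = max(a, b) on (0.89, 0.60) = 0.89
  A3 ∨ (¬A4 ∨ ¬A3) = max(a, b) on (0.40, 0.89) = 0.89
  → value = 0.8900
|1.0000 − 0.8900| = 0.110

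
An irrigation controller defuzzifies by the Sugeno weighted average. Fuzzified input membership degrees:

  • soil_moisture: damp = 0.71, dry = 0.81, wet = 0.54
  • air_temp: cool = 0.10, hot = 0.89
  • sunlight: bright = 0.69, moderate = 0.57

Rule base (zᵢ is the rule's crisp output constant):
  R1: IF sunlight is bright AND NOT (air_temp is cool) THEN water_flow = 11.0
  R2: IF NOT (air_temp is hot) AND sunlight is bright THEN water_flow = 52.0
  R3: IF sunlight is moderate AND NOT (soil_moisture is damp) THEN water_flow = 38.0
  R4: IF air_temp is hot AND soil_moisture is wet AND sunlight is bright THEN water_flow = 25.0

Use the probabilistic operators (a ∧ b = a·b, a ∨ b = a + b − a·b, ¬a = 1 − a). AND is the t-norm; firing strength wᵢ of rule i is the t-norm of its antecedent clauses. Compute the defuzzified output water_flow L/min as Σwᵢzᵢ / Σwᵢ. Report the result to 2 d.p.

R1 (z=11.0): bright=0.69, ¬cool=1−0.10=0.90; AND[a·b] → w = 0.6210
R2 (z=52.0): ¬hot=1−0.89=0.11, bright=0.69; AND[a·b] → w = 0.0759
R3 (z=38.0): moderate=0.57, ¬damp=1−0.71=0.29; AND[a·b] → w = 0.1653
R4 (z=25.0): hot=0.89, wet=0.54, bright=0.69; AND[a·b] → w = 0.3316
Weighted average = (0.6210·11.0 + 0.0759·52.0 + 0.1653·38.0 + 0.3316·25.0) / (0.6210 + 0.0759 + 0.1653 + 0.3316)
  = 25.3495 / 1.1938 = 21.23

21.23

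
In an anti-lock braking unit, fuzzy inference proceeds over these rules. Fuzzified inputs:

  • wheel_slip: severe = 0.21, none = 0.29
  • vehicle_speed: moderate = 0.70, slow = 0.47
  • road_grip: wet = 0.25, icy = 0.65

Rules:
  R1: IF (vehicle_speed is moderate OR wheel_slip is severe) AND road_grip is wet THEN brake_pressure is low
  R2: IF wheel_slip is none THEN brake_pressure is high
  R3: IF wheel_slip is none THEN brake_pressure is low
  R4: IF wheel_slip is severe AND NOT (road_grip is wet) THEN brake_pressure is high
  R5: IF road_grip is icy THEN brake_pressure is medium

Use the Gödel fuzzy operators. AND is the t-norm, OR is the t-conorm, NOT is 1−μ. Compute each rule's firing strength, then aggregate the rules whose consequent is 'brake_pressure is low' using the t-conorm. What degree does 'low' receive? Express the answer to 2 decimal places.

R1: (moderate=0.70 OR severe=0.21) = 0.70; AND[min(a, b)] with wet=0.25 → w = 0.25
R2: none=0.29 → w = 0.29
R3: none=0.29 → w = 0.29
R4: severe=0.21, ¬wet=1−0.25=0.75; AND[min(a, b)] → w = 0.21
R5: icy=0.65 → w = 0.65
Rules with consequent 'low': {R1, R3} → strengths 0.25, 0.29
Aggregate via t-conorm [max(a, b)]: 0.29

0.29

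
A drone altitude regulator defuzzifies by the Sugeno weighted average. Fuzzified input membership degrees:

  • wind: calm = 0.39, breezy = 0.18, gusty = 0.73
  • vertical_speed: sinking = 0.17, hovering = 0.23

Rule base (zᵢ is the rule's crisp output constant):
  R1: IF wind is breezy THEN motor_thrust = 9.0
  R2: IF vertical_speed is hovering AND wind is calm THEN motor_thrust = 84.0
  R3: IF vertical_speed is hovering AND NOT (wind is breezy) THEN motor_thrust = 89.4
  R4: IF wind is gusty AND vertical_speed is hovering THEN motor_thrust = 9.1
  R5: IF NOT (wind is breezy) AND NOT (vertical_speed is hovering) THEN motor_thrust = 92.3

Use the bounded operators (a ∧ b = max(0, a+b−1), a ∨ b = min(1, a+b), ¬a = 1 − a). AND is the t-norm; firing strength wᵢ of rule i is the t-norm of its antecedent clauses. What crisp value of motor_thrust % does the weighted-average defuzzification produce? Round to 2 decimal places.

73.84

R1 (z=9.0): breezy=0.18 → w = 0.18
R2 (z=84.0): hovering=0.23, calm=0.39; AND[max(0, a+b−1)] → w = 0.00
R3 (z=89.4): hovering=0.23, ¬breezy=1−0.18=0.82; AND[max(0, a+b−1)] → w = 0.05
R4 (z=9.1): gusty=0.73, hovering=0.23; AND[max(0, a+b−1)] → w = 0.00
R5 (z=92.3): ¬breezy=1−0.18=0.82, ¬hovering=1−0.23=0.77; AND[max(0, a+b−1)] → w = 0.59
Weighted average = (0.18·9.0 + 0.00·84.0 + 0.05·89.4 + 0.00·9.1 + 0.59·92.3) / (0.18 + 0.00 + 0.05 + 0.00 + 0.59)
  = 60.5470 / 0.8200 = 73.84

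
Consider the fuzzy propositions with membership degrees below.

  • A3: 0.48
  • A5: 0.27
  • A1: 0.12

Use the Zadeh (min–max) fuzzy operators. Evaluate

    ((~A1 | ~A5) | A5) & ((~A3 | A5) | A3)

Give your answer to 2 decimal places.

~A1 = 1 − 0.12 = 0.88
~A5 = 1 − 0.27 = 0.73
~A1 | ~A5 = max(a, b) on (0.88, 0.73) = 0.88
(~A1 | ~A5) | A5 = max(a, b) on (0.88, 0.27) = 0.88
~A3 = 1 − 0.48 = 0.52
~A3 | A5 = max(a, b) on (0.52, 0.27) = 0.52
(~A3 | A5) | A3 = max(a, b) on (0.52, 0.48) = 0.52
((~A1 | ~A5) | A5) & ((~A3 | A5) | A3) = min(a, b) on (0.88, 0.52) = 0.52

0.52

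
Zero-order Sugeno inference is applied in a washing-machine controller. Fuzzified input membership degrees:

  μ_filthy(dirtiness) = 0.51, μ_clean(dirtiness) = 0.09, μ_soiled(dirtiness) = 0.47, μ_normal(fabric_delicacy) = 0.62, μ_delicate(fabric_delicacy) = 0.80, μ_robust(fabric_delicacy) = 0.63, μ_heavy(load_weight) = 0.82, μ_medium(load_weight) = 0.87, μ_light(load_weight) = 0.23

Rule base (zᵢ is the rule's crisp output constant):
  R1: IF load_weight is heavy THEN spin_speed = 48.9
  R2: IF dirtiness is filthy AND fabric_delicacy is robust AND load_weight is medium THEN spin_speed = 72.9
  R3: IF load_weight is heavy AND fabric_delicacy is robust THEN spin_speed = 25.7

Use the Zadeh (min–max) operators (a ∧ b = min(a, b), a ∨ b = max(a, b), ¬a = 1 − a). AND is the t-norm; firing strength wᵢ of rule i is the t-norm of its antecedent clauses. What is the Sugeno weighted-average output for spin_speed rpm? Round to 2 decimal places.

47.69

R1 (z=48.9): heavy=0.82 → w = 0.82
R2 (z=72.9): filthy=0.51, robust=0.63, medium=0.87; AND[min(a, b)] → w = 0.51
R3 (z=25.7): heavy=0.82, robust=0.63; AND[min(a, b)] → w = 0.63
Weighted average = (0.82·48.9 + 0.51·72.9 + 0.63·25.7) / (0.82 + 0.51 + 0.63)
  = 93.4680 / 1.9600 = 47.69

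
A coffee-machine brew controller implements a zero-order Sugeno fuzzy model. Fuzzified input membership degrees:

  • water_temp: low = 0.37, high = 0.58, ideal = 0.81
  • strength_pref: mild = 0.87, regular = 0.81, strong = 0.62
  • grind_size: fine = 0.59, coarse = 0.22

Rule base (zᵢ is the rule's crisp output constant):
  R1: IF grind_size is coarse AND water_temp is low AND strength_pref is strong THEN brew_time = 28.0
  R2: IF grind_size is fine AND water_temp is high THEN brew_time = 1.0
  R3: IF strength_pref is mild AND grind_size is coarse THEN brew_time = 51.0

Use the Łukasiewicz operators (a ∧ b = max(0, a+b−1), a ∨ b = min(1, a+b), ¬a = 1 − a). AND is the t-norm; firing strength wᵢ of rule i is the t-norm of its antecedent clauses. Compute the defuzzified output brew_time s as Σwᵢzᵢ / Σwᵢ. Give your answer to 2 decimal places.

18.31

R1 (z=28.0): coarse=0.22, low=0.37, strong=0.62; AND[max(0, a+b−1)] → w = 0.00
R2 (z=1.0): fine=0.59, high=0.58; AND[max(0, a+b−1)] → w = 0.17
R3 (z=51.0): mild=0.87, coarse=0.22; AND[max(0, a+b−1)] → w = 0.09
Weighted average = (0.00·28.0 + 0.17·1.0 + 0.09·51.0) / (0.00 + 0.17 + 0.09)
  = 4.7600 / 0.2600 = 18.31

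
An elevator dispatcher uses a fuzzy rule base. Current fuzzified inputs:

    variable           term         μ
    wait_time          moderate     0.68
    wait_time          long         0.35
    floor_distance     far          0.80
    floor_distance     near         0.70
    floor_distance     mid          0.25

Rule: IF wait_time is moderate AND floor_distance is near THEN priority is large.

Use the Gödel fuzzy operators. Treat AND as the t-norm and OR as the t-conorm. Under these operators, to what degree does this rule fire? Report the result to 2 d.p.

firing strength: moderate=0.68, near=0.70; AND[min(a, b)] → w = 0.68

0.68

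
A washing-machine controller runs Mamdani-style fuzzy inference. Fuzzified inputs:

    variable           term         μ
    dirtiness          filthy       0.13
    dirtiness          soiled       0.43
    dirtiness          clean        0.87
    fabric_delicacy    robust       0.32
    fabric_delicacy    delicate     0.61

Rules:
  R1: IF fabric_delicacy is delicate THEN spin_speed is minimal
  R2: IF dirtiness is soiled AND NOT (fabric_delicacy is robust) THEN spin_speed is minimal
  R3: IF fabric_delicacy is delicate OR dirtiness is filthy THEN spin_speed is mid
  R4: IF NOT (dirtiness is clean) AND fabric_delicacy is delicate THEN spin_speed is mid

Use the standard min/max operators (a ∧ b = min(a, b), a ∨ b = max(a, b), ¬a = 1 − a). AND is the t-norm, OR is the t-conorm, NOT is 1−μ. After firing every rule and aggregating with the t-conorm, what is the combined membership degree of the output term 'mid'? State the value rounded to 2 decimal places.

0.61

R1: delicate=0.61 → w = 0.61
R2: soiled=0.43, ¬robust=1−0.32=0.68; AND[min(a, b)] → w = 0.43
R3: delicate=0.61, filthy=0.13; OR[max(a, b)] → w = 0.61
R4: ¬clean=1−0.87=0.13, delicate=0.61; AND[min(a, b)] → w = 0.13
Rules with consequent 'mid': {R3, R4} → strengths 0.61, 0.13
Aggregate via t-conorm [max(a, b)]: 0.61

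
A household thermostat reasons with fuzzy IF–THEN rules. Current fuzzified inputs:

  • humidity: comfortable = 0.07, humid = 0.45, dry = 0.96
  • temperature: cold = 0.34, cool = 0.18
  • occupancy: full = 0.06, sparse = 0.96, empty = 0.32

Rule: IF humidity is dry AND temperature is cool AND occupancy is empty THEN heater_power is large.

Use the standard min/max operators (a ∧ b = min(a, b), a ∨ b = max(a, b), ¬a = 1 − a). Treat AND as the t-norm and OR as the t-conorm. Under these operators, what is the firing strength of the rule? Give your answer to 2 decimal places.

0.18

firing strength: dry=0.96, cool=0.18, empty=0.32; AND[min(a, b)] → w = 0.18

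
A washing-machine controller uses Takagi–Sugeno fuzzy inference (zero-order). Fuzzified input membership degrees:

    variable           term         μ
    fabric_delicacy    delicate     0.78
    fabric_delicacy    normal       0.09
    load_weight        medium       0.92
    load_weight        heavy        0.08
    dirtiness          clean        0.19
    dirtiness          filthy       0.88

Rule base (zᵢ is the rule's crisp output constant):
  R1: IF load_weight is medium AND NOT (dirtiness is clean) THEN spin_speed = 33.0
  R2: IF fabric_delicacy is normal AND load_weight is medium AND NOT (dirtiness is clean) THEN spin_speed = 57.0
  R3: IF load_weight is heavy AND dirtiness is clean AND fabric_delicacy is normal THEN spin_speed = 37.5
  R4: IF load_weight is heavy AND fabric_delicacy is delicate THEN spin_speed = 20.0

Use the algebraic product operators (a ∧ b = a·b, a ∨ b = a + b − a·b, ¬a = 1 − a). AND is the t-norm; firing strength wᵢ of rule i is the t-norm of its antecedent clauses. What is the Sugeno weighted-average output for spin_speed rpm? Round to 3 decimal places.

R1 (z=33.0): medium=0.92, ¬clean=1−0.19=0.81; AND[a·b] → w = 0.7452
R2 (z=57.0): normal=0.09, medium=0.92, ¬clean=1−0.19=0.81; AND[a·b] → w = 0.0671
R3 (z=37.5): heavy=0.08, clean=0.19, normal=0.09; AND[a·b] → w = 0.0014
R4 (z=20.0): heavy=0.08, delicate=0.78; AND[a·b] → w = 0.0624
Weighted average = (0.7452·33.0 + 0.0671·57.0 + 0.0014·37.5 + 0.0624·20.0) / (0.7452 + 0.0671 + 0.0014 + 0.0624)
  = 29.7138 / 0.8760 = 33.918

33.918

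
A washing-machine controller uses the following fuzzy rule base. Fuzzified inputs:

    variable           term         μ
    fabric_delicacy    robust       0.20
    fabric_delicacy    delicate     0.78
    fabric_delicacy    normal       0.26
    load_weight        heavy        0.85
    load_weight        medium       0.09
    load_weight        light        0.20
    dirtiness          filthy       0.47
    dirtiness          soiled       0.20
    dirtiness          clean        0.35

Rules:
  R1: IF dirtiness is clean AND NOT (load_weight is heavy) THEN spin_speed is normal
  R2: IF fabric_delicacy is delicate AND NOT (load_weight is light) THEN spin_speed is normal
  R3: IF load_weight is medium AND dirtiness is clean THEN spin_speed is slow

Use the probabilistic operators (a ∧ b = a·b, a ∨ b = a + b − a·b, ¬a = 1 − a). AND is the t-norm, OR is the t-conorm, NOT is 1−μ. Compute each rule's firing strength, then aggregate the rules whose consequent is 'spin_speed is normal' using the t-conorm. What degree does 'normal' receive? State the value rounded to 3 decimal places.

R1: clean=0.35, ¬heavy=1−0.85=0.15; AND[a·b] → w = 0.0525
R2: delicate=0.78, ¬light=1−0.20=0.80; AND[a·b] → w = 0.6240
R3: medium=0.09, clean=0.35; AND[a·b] → w = 0.0315
Rules with consequent 'normal': {R1, R2} → strengths 0.0525, 0.6240
Aggregate via t-conorm [a + b − a·b]: 0.6437

0.644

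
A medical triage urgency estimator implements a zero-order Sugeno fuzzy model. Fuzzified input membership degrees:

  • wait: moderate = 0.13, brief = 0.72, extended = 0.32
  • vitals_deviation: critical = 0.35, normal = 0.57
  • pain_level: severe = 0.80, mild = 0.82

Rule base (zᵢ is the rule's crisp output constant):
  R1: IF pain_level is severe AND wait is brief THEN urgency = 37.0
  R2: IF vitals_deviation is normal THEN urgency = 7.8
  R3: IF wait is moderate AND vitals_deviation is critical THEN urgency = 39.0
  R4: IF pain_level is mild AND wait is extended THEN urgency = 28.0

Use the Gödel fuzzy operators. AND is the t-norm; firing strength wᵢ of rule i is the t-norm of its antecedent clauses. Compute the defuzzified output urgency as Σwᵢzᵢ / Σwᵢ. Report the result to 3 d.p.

25.929

R1 (z=37.0): severe=0.80, brief=0.72; AND[min(a, b)] → w = 0.72
R2 (z=7.8): normal=0.57 → w = 0.57
R3 (z=39.0): moderate=0.13, critical=0.35; AND[min(a, b)] → w = 0.13
R4 (z=28.0): mild=0.82, extended=0.32; AND[min(a, b)] → w = 0.32
Weighted average = (0.72·37.0 + 0.57·7.8 + 0.13·39.0 + 0.32·28.0) / (0.72 + 0.57 + 0.13 + 0.32)
  = 45.1160 / 1.7400 = 25.929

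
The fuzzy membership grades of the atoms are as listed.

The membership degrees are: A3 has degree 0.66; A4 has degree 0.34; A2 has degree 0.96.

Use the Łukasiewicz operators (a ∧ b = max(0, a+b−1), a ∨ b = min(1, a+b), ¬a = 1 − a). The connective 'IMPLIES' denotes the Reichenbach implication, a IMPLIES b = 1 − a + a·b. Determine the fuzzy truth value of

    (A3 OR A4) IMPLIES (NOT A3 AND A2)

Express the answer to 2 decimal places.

A3 OR A4 = min(1, a+b) on (0.66, 0.34) = 1.00
NOT A3 = 1 − 0.66 = 0.34
NOT A3 AND A2 = max(0, a+b−1) on (0.34, 0.96) = 0.30
(A3 OR A4) IMPLIES (NOT A3 AND A2)  [Reichenbach: 1 − a + a·b] with a=1.00, b=0.30 → 0.30

0.30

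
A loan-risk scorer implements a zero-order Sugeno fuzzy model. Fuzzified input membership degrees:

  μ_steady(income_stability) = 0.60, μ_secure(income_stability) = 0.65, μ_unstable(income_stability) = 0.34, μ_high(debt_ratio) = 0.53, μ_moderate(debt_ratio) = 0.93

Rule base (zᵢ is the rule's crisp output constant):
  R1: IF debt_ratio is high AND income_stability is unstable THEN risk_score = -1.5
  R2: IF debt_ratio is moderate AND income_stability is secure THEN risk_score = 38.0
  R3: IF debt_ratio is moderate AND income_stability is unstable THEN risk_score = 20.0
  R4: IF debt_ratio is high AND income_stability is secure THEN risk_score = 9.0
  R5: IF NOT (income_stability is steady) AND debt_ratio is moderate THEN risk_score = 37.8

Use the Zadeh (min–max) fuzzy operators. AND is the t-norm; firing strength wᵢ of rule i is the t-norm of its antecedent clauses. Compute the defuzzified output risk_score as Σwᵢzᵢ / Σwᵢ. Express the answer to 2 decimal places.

22.51

R1 (z=-1.5): high=0.53, unstable=0.34; AND[min(a, b)] → w = 0.34
R2 (z=38.0): moderate=0.93, secure=0.65; AND[min(a, b)] → w = 0.65
R3 (z=20.0): moderate=0.93, unstable=0.34; AND[min(a, b)] → w = 0.34
R4 (z=9.0): high=0.53, secure=0.65; AND[min(a, b)] → w = 0.53
R5 (z=37.8): ¬steady=1−0.60=0.40, moderate=0.93; AND[min(a, b)] → w = 0.40
Weighted average = (0.34·-1.5 + 0.65·38.0 + 0.34·20.0 + 0.53·9.0 + 0.40·37.8) / (0.34 + 0.65 + 0.34 + 0.53 + 0.40)
  = 50.8800 / 2.2600 = 22.51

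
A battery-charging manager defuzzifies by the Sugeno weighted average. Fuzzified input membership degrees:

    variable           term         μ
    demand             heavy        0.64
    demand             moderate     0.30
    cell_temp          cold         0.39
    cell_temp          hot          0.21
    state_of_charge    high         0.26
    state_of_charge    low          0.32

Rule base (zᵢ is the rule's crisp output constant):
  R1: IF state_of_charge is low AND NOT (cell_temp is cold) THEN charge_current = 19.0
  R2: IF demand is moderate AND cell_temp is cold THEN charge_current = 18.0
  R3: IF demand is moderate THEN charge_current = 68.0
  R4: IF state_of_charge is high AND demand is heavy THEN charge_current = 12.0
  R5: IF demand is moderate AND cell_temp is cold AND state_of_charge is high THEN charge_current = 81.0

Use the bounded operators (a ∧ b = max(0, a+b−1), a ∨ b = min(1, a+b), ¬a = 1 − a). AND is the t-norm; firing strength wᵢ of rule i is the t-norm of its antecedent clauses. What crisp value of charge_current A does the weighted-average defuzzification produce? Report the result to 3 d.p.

68.000

R1 (z=19.0): low=0.32, ¬cold=1−0.39=0.61; AND[max(0, a+b−1)] → w = 0.00
R2 (z=18.0): moderate=0.30, cold=0.39; AND[max(0, a+b−1)] → w = 0.00
R3 (z=68.0): moderate=0.30 → w = 0.30
R4 (z=12.0): high=0.26, heavy=0.64; AND[max(0, a+b−1)] → w = 0.00
R5 (z=81.0): moderate=0.30, cold=0.39, high=0.26; AND[max(0, a+b−1)] → w = 0.00
Weighted average = (0.00·19.0 + 0.00·18.0 + 0.30·68.0 + 0.00·12.0 + 0.00·81.0) / (0.00 + 0.00 + 0.30 + 0.00 + 0.00)
  = 20.4000 / 0.3000 = 68.000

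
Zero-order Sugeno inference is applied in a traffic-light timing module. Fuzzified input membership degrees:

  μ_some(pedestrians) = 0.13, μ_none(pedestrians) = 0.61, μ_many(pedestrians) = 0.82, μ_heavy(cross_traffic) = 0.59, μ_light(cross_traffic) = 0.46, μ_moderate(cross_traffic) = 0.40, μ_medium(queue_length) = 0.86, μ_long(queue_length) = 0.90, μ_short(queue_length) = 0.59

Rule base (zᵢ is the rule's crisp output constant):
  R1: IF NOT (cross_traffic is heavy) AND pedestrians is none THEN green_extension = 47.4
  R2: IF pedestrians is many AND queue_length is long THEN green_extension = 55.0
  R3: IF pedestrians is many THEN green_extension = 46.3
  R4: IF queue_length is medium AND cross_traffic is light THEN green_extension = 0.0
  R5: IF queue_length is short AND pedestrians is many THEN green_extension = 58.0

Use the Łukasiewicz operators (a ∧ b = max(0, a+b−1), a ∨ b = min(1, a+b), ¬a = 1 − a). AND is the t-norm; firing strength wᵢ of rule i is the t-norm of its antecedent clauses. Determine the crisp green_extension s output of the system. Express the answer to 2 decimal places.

44.67

R1 (z=47.4): ¬heavy=1−0.59=0.41, none=0.61; AND[max(0, a+b−1)] → w = 0.02
R2 (z=55.0): many=0.82, long=0.90; AND[max(0, a+b−1)] → w = 0.72
R3 (z=46.3): many=0.82 → w = 0.82
R4 (z=0.0): medium=0.86, light=0.46; AND[max(0, a+b−1)] → w = 0.32
R5 (z=58.0): short=0.59, many=0.82; AND[max(0, a+b−1)] → w = 0.41
Weighted average = (0.02·47.4 + 0.72·55.0 + 0.82·46.3 + 0.32·0.0 + 0.41·58.0) / (0.02 + 0.72 + 0.82 + 0.32 + 0.41)
  = 102.2940 / 2.2900 = 44.67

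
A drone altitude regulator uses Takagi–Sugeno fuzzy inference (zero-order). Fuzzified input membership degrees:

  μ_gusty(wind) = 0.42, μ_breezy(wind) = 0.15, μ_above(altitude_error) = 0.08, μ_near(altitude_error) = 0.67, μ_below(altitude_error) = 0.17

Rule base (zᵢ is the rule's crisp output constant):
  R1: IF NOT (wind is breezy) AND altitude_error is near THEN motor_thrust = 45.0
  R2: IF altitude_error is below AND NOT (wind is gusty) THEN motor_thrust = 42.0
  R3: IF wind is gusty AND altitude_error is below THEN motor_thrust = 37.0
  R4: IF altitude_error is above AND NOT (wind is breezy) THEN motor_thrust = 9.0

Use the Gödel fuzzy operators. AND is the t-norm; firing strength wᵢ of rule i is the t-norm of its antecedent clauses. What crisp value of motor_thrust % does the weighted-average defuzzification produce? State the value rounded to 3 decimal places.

R1 (z=45.0): ¬breezy=1−0.15=0.85, near=0.67; AND[min(a, b)] → w = 0.67
R2 (z=42.0): below=0.17, ¬gusty=1−0.42=0.58; AND[min(a, b)] → w = 0.17
R3 (z=37.0): gusty=0.42, below=0.17; AND[min(a, b)] → w = 0.17
R4 (z=9.0): above=0.08, ¬breezy=1−0.15=0.85; AND[min(a, b)] → w = 0.08
Weighted average = (0.67·45.0 + 0.17·42.0 + 0.17·37.0 + 0.08·9.0) / (0.67 + 0.17 + 0.17 + 0.08)
  = 44.3000 / 1.0900 = 40.642

40.642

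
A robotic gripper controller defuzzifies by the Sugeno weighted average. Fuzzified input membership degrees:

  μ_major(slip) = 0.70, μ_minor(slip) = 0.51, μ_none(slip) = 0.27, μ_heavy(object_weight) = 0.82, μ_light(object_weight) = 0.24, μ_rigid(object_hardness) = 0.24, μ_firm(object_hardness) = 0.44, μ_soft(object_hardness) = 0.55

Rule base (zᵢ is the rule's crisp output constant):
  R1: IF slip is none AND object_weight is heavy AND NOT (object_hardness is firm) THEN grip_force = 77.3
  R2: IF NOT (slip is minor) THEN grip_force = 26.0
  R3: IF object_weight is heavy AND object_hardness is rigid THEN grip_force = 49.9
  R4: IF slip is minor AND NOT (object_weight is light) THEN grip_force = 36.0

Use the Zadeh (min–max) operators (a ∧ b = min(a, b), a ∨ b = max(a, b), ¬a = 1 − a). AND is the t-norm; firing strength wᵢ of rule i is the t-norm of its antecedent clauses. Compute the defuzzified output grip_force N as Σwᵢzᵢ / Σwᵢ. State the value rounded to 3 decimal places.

R1 (z=77.3): none=0.27, heavy=0.82, ¬firm=1−0.44=0.56; AND[min(a, b)] → w = 0.27
R2 (z=26.0): ¬minor=1−0.51=0.49 → w = 0.49
R3 (z=49.9): heavy=0.82, rigid=0.24; AND[min(a, b)] → w = 0.24
R4 (z=36.0): minor=0.51, ¬light=1−0.24=0.76; AND[min(a, b)] → w = 0.51
Weighted average = (0.27·77.3 + 0.49·26.0 + 0.24·49.9 + 0.51·36.0) / (0.27 + 0.49 + 0.24 + 0.51)
  = 63.9470 / 1.5100 = 42.349

42.349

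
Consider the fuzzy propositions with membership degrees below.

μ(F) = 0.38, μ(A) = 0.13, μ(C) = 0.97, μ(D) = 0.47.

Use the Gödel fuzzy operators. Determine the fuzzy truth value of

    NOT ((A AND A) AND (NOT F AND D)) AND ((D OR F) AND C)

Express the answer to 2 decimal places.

0.47

A AND A = min(a, b) on (0.13, 0.13) = 0.13
NOT F = 1 − 0.38 = 0.62
NOT F AND D = min(a, b) on (0.62, 0.47) = 0.47
(A AND A) AND (NOT F AND D) = min(a, b) on (0.13, 0.47) = 0.13
NOT ((A AND A) AND (NOT F AND D)) = 1 − 0.13 = 0.87
D OR F = max(a, b) on (0.47, 0.38) = 0.47
(D OR F) AND C = min(a, b) on (0.47, 0.97) = 0.47
NOT ((A AND A) AND (NOT F AND D)) AND ((D OR F) AND C) = min(a, b) on (0.87, 0.47) = 0.47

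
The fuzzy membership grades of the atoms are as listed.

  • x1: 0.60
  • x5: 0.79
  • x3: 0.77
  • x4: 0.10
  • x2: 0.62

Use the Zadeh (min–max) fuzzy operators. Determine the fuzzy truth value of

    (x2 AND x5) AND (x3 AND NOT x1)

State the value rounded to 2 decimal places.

0.40

x2 AND x5 = min(a, b) on (0.62, 0.79) = 0.62
NOT x1 = 1 − 0.60 = 0.40
x3 AND NOT x1 = min(a, b) on (0.77, 0.40) = 0.40
(x2 AND x5) AND (x3 AND NOT x1) = min(a, b) on (0.62, 0.40) = 0.40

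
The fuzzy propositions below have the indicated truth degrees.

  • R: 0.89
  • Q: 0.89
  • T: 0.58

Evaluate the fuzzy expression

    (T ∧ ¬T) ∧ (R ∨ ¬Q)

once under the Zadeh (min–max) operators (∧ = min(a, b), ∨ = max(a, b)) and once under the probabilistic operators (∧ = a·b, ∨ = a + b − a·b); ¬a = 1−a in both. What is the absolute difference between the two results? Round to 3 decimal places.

Under Zadeh (min–max):
  ¬T = 1 − 0.58 = 0.42
  T ∧ ¬T = min(a, b) on (0.58, 0.42) = 0.42
  ¬Q = 1 − 0.89 = 0.11
  R ∨ ¬Q = max(a, b) on (0.89, 0.11) = 0.89
  (T ∧ ¬T) ∧ (R ∨ ¬Q) = min(a, b) on (0.42, 0.89) = 0.42
  → value = 0.4200
Under probabilistic:
  ¬T = 1 − 0.5800 = 0.4200
  T ∧ ¬T = a·b on (0.5800, 0.4200) = 0.2436
  ¬Q = 1 − 0.8900 = 0.1100
  R ∨ ¬Q = a + b − a·b on (0.8900, 0.1100) = 0.9021
  (T ∧ ¬T) ∧ (R ∨ ¬Q) = a·b on (0.2436, 0.9021) = 0.2198
  → value = 0.2198
|0.4200 − 0.2198| = 0.200

0.200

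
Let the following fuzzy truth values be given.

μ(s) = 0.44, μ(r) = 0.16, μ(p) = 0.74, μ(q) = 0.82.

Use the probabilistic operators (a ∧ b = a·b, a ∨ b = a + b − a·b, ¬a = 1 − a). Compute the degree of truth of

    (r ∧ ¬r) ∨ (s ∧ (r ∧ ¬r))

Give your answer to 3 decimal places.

0.186

¬r = 1 − 0.1600 = 0.8400
r ∧ ¬r = a·b on (0.1600, 0.8400) = 0.1344
¬r = 1 − 0.1600 = 0.8400
r ∧ ¬r = a·b on (0.1600, 0.8400) = 0.1344
s ∧ (r ∧ ¬r) = a·b on (0.4400, 0.1344) = 0.0591
(r ∧ ¬r) ∨ (s ∧ (r ∧ ¬r)) = a + b − a·b on (0.1344, 0.0591) = 0.1856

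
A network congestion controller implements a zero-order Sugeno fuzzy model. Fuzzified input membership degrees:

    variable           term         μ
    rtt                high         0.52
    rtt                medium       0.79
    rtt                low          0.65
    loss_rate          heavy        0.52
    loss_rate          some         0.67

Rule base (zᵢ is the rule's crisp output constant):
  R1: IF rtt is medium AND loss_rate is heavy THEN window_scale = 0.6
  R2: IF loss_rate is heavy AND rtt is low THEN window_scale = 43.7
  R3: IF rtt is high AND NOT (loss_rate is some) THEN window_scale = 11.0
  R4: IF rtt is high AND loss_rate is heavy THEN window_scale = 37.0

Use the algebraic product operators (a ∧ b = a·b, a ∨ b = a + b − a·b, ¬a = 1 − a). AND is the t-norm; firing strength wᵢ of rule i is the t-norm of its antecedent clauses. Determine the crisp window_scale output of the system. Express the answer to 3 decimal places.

22.598

R1 (z=0.6): medium=0.79, heavy=0.52; AND[a·b] → w = 0.4108
R2 (z=43.7): heavy=0.52, low=0.65; AND[a·b] → w = 0.3380
R3 (z=11.0): high=0.52, ¬some=1−0.67=0.33; AND[a·b] → w = 0.1716
R4 (z=37.0): high=0.52, heavy=0.52; AND[a·b] → w = 0.2704
Weighted average = (0.4108·0.6 + 0.3380·43.7 + 0.1716·11.0 + 0.2704·37.0) / (0.4108 + 0.3380 + 0.1716 + 0.2704)
  = 26.9095 / 1.1908 = 22.598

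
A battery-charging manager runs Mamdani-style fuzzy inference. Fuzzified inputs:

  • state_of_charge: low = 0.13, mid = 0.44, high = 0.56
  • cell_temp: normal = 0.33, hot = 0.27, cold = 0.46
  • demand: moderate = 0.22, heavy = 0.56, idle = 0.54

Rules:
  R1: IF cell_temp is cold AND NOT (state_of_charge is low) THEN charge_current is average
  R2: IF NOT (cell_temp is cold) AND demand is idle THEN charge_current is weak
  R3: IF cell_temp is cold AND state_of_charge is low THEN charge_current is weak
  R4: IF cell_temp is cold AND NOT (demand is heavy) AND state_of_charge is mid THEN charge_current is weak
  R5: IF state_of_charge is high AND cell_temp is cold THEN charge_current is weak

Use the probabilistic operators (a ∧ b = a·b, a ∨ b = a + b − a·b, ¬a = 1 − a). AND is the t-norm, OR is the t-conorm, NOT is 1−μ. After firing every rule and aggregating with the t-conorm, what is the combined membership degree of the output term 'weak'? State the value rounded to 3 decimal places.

R1: cold=0.46, ¬low=1−0.13=0.87; AND[a·b] → w = 0.4002
R2: ¬cold=1−0.46=0.54, idle=0.54; AND[a·b] → w = 0.2916
R3: cold=0.46, low=0.13; AND[a·b] → w = 0.0598
R4: cold=0.46, ¬heavy=1−0.56=0.44, mid=0.44; AND[a·b] → w = 0.0891
R5: high=0.56, cold=0.46; AND[a·b] → w = 0.2576
Rules with consequent 'weak': {R2, R3, R4, R5} → strengths 0.2916, 0.0598, 0.0891, 0.2576
Aggregate via t-conorm [a + b − a·b]: 0.5496

0.550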